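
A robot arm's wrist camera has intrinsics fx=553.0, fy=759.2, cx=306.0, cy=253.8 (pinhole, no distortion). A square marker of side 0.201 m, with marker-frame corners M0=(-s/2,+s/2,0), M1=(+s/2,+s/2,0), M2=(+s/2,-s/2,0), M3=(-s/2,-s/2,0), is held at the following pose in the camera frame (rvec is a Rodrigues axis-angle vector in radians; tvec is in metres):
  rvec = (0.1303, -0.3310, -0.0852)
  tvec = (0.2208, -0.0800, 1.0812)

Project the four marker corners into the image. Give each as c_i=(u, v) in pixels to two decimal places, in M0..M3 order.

c0=(374.82, 275.08) c1=(463.81, 259.71) c2=(461.62, 122.67) c3=(370.05, 130.00)

Intrinsics K: fx=553.0, fy=759.2, cx=306.0, cy=253.8
Marker side s = 0.201 m; corners in marker frame (Z=0):
  M0 = (-0.1005, +0.1005, 0)
  M1 = (+0.1005, +0.1005, 0)
  M2 = (+0.1005, -0.1005, 0)
  M3 = (-0.1005, -0.1005, 0)
rvec = (0.1303, -0.3310, -0.0852), |rvec| = θ = 0.36578 rad = 20.958°
Rodrigues: sinθ=0.35768, 1−cosθ=0.06616; R = I + sinθ·[k]× + (1−cosθ)·[k]×²:
    [+0.94224 +0.06199 -0.32916]
    [-0.10464 +0.98802 -0.11347]
    [+0.31818 +0.14136 +0.93743]
t = (0.2208, -0.0800, 1.0812) m
M0: Pc = R·M0+t = (+0.13233, +0.02981, +1.06343); u = 553.0·(+0.13233)/1.06343 + 306.0 = 374.8162, v = 759.2·(+0.02981)/1.06343 + 253.8 = 275.0831
M1: Pc = R·M1+t = (+0.32172, +0.00878, +1.12738); u = 553.0·(+0.32172)/1.12738 + 306.0 = 463.8112, v = 759.2·(+0.00878)/1.12738 + 253.8 = 259.7123
M2: Pc = R·M2+t = (+0.30927, -0.18981, +1.09897); u = 553.0·(+0.30927)/1.09897 + 306.0 = 461.6217, v = 759.2·(-0.18981)/1.09897 + 253.8 = 122.6727
M3: Pc = R·M3+t = (+0.11988, -0.16878, +1.03502); u = 553.0·(+0.11988)/1.03502 + 306.0 = 370.0483, v = 759.2·(-0.16878)/1.03502 + 253.8 = 129.9977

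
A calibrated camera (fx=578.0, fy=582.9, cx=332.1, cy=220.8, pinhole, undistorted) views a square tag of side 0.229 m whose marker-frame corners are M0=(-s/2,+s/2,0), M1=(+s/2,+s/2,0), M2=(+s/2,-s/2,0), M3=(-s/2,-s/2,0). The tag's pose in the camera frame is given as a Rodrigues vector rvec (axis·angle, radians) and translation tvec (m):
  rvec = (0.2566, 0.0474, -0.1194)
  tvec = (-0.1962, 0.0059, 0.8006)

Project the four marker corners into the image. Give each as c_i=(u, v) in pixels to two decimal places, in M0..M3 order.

Intrinsics K: fx=578.0, fy=582.9, cx=332.1, cy=220.8
Marker side s = 0.229 m; corners in marker frame (Z=0):
  M0 = (-0.1145, +0.1145, 0)
  M1 = (+0.1145, +0.1145, 0)
  M2 = (+0.1145, -0.1145, 0)
  M3 = (-0.1145, -0.1145, 0)
rvec = (0.2566, 0.0474, -0.1194), |rvec| = θ = 0.28696 rad = 16.442°
Rodrigues: sinθ=0.28304, 1−cosθ=0.04089; R = I + sinθ·[k]× + (1−cosθ)·[k]×²:
    [+0.99180 +0.12381 +0.03154]
    [-0.11173 +0.96022 -0.25590]
    [-0.06197 +0.25028 +0.96619]
t = (-0.1962, 0.0059, 0.8006) m
M0: Pc = R·M0+t = (-0.29559, +0.12864, +0.83635); u = 578.0·(-0.29559)/0.83635 + 332.1 = 127.8219, v = 582.9·(+0.12864)/0.83635 + 220.8 = 310.4553
M1: Pc = R·M1+t = (-0.06846, +0.10305, +0.82216); u = 578.0·(-0.06846)/0.82216 + 332.1 = 283.9693, v = 582.9·(+0.10305)/0.82216 + 220.8 = 293.8628
M2: Pc = R·M2+t = (-0.09681, -0.11684, +0.76485); u = 578.0·(-0.09681)/0.76485 + 332.1 = 258.9368, v = 582.9·(-0.11684)/0.76485 + 220.8 = 131.7559
M3: Pc = R·M3+t = (-0.32394, -0.09125, +0.77904); u = 578.0·(-0.32394)/0.77904 + 332.1 = 91.7574, v = 582.9·(-0.09125)/0.77904 + 220.8 = 152.5219

c0=(127.82, 310.46) c1=(283.97, 293.86) c2=(258.94, 131.76) c3=(91.76, 152.52)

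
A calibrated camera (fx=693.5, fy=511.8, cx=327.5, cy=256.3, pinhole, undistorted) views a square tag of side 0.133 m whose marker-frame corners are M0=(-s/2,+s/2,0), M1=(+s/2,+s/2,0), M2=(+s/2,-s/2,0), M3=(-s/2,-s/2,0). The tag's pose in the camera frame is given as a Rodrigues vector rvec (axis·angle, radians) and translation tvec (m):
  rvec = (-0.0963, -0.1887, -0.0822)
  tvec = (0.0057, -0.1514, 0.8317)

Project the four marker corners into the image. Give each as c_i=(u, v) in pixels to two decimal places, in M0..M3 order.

c0=(281.98, 205.56) c1=(391.03, 201.22) c2=(380.34, 122.55) c3=(272.50, 124.41)

Intrinsics K: fx=693.5, fy=511.8, cx=327.5, cy=256.3
Marker side s = 0.133 m; corners in marker frame (Z=0):
  M0 = (-0.0665, +0.0665, 0)
  M1 = (+0.0665, +0.0665, 0)
  M2 = (+0.0665, -0.0665, 0)
  M3 = (-0.0665, -0.0665, 0)
rvec = (-0.0963, -0.1887, -0.0822), |rvec| = θ = 0.22724 rad = 13.020°
Rodrigues: sinθ=0.22529, 1−cosθ=0.02571; R = I + sinθ·[k]× + (1−cosθ)·[k]×²:
    [+0.97891 +0.09054 -0.18314]
    [-0.07245 +0.99202 +0.10320]
    [+0.19102 -0.08775 +0.97766]
t = (0.0057, -0.1514, 0.8317) m
M0: Pc = R·M0+t = (-0.05338, -0.08061, +0.81316); u = 693.5·(-0.05338)/0.81316 + 327.5 = 281.9782, v = 511.8·(-0.08061)/0.81316 + 256.3 = 205.5626
M1: Pc = R·M1+t = (+0.07682, -0.09025, +0.83857); u = 693.5·(+0.07682)/0.83857 + 327.5 = 391.0293, v = 511.8·(-0.09025)/0.83857 + 256.3 = 201.2190
M2: Pc = R·M2+t = (+0.06478, -0.22219, +0.85024); u = 693.5·(+0.06478)/0.85024 + 327.5 = 380.3351, v = 511.8·(-0.22219)/0.85024 + 256.3 = 122.5548
M3: Pc = R·M3+t = (-0.06542, -0.21255, +0.82483); u = 693.5·(-0.06542)/0.82483 + 327.5 = 272.4977, v = 511.8·(-0.21255)/0.82483 + 256.3 = 124.4140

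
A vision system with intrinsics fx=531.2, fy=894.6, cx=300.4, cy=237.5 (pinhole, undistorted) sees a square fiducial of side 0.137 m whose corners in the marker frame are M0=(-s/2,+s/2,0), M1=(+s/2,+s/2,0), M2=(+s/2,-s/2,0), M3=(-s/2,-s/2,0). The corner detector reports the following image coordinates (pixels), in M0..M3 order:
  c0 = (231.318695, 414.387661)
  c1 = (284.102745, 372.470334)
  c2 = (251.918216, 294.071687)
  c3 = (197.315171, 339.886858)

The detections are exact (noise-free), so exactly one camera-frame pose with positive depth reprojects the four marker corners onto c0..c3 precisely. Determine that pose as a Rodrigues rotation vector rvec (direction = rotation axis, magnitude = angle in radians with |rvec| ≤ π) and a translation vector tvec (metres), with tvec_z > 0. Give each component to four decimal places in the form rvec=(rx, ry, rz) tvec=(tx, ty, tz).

rvec=(0.4660, 0.0924, -0.4993) tvec=(-0.1290, 0.1539, 1.1582)

Intrinsics K: fx=531.2, fy=894.6, cx=300.4, cy=237.5
Marker side s = 0.137 m; corners in marker frame (Z=0):
  M0 = (-0.0685, +0.0685, 0)
  M1 = (+0.0685, +0.0685, 0)
  M2 = (+0.0685, -0.0685, 0)
  M3 = (-0.0685, -0.0685, 0)
Detected image corners:
  c0 = (231.318695, 414.387661) px
  c1 = (284.102745, 372.470334) px
  c2 = (251.918216, 294.071687) px
  c3 = (197.315171, 339.886858) px
Planar DLT: solve 8×8 A·h = b for H (H[2,2]=1):
  H  [+350.73909 +326.55998 +241.25000]
  H  [-380.27242 +682.93859 +356.38172]
  H  [-0.17011 +0.35213 +1.00000]
B = K⁻¹H; ‖b₁‖=0.863440, ‖b₂‖=0.863440; λ = 2/(‖b₁‖+‖b₂‖) = 1.158158, sign → tz>0 ⇒ λ=+1.158158
r₁ = λ·B[:,0] = (+0.87612,-0.44000,-0.19701); r₂ = λ·B[:,1] = (+0.48136,+0.77587,+0.40782)
r₃ = r₁×r₂ = (-0.02658,-0.45213,+0.89155); SVD([r₁ r₂ r₃]) → R = UVᵀ:
  R  [+0.87612 +0.48136 -0.02658]
  R  [-0.44000 +0.77587 -0.45213]
  R  [-0.19701 +0.40782 +0.89155]
t = (-0.12896, +0.15391, +1.15816) m
tr R = 2.543543; θ = arccos((tr R − 1)/2) = 0.689174 rad = 39.487°
axis k = ((R−Rᵀ)₃₂, (R−Rᵀ)₁₃, (R−Rᵀ)₂₁) / (2 sinθ) = (+0.676170, +0.134009, -0.724455)
rvec = θ·k = (+0.465999, +0.092355, -0.499276)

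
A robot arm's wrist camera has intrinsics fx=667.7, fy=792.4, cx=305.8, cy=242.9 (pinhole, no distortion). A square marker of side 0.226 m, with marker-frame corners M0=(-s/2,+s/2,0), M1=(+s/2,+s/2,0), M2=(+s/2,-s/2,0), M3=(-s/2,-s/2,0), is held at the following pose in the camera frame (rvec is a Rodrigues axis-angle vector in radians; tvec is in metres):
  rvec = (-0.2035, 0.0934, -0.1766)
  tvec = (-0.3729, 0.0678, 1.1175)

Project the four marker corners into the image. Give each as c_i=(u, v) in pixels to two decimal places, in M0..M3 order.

Intrinsics K: fx=667.7, fy=792.4, cx=305.8, cy=242.9
Marker side s = 0.226 m; corners in marker frame (Z=0):
  M0 = (-0.1130, +0.1130, 0)
  M1 = (+0.1130, +0.1130, 0)
  M2 = (+0.1130, -0.1130, 0)
  M3 = (-0.1130, -0.1130, 0)
rvec = (-0.2035, 0.0934, -0.1766), |rvec| = θ = 0.28517 rad = 16.339°
Rodrigues: sinθ=0.28132, 1−cosθ=0.04039; R = I + sinθ·[k]× + (1−cosθ)·[k]×²:
    [+0.98018 +0.16478 +0.10999]
    [-0.18366 +0.96395 +0.19256]
    [-0.07429 -0.20894 +0.97510]
t = (-0.3729, 0.0678, 1.1175) m
M0: Pc = R·M0+t = (-0.46504, +0.19748, +1.10228); u = 667.7·(-0.46504)/1.10228 + 305.8 = 24.1054, v = 792.4·(+0.19748)/1.10228 + 242.9 = 384.8618
M1: Pc = R·M1+t = (-0.24352, +0.15597, +1.08549); u = 667.7·(-0.24352)/1.08549 + 305.8 = 156.0081, v = 792.4·(+0.15597)/1.08549 + 242.9 = 356.7586
M2: Pc = R·M2+t = (-0.28076, -0.06188, +1.13272); u = 667.7·(-0.28076)/1.13272 + 305.8 = 140.3012, v = 792.4·(-0.06188)/1.13272 + 242.9 = 199.6122
M3: Pc = R·M3+t = (-0.50228, -0.02037, +1.14951); u = 667.7·(-0.50228)/1.14951 + 305.8 = 14.0464, v = 792.4·(-0.02037)/1.14951 + 242.9 = 228.8562

c0=(24.11, 384.86) c1=(156.01, 356.76) c2=(140.30, 199.61) c3=(14.05, 228.86)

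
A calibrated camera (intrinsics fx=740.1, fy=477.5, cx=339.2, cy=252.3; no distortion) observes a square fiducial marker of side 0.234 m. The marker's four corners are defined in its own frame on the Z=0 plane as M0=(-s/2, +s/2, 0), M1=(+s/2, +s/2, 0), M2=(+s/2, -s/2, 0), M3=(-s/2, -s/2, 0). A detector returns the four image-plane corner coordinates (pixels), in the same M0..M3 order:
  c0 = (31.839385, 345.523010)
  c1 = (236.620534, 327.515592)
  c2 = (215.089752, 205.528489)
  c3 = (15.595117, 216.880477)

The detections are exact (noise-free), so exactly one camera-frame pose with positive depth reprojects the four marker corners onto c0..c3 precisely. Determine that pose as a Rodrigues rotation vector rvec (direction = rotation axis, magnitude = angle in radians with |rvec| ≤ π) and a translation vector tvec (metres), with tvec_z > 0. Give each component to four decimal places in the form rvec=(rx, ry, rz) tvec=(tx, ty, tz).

rvec=(-0.1283, -0.1811, -0.1200) tvec=(-0.2531, 0.0378, 0.8832)

Intrinsics K: fx=740.1, fy=477.5, cx=339.2, cy=252.3
Marker side s = 0.234 m; corners in marker frame (Z=0):
  M0 = (-0.1170, +0.1170, 0)
  M1 = (+0.1170, +0.1170, 0)
  M2 = (+0.1170, -0.1170, 0)
  M3 = (-0.1170, -0.1170, 0)
Detected image corners:
  c0 = (31.839385, 345.523010) px
  c1 = (236.620534, 327.515592) px
  c2 = (215.089752, 205.528489) px
  c3 = (15.595117, 216.880477) px
Planar DLT: solve 8×8 A·h = b for H (H[2,2]=1):
  H  [+890.06262 +64.58207 +127.14253]
  H  [-4.57769 +499.15965 +272.71596]
  H  [+0.21156 -0.13153 +1.00000]
B = K⁻¹H; ‖b₁‖=1.132246, ‖b₂‖=1.132246; λ = 2/(‖b₁‖+‖b₂‖) = 0.883200, sign → tz>0 ⇒ λ=+0.883200
r₁ = λ·B[:,0] = (+0.97652,-0.10719,+0.18685); r₂ = λ·B[:,1] = (+0.13031,+0.98464,-0.11617)
r₃ = r₁×r₂ = (-0.17152,+0.13779,+0.97550); SVD([r₁ r₂ r₃]) → R = UVᵀ:
  R  [+0.97652 +0.13031 -0.17152]
  R  [-0.10719 +0.98464 +0.13779]
  R  [+0.18685 -0.11617 +0.97550]
t = (-0.25306, +0.03776, +0.88320) m
tr R = 2.936664; θ = arccos((tr R − 1)/2) = 0.252336 rad = 14.458°
axis k = ((R−Rᵀ)₃₂, (R−Rᵀ)₁₃, (R−Rᵀ)₂₁) / (2 sinθ) = (-0.508598, -0.717699, -0.475642)
rvec = θ·k = (-0.128338, -0.181102, -0.120022)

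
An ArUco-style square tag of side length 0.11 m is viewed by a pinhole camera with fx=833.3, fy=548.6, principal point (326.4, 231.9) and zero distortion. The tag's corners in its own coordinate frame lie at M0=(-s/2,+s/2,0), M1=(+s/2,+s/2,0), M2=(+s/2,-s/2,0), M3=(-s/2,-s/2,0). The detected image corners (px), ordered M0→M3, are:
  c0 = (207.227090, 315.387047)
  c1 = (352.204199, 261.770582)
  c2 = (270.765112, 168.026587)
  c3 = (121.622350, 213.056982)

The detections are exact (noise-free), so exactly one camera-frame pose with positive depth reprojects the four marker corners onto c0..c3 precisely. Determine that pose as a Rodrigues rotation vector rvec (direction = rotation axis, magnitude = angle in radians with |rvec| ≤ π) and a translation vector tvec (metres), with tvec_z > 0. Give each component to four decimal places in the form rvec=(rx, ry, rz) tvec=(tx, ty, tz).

Intrinsics K: fx=833.3, fy=548.6, cx=326.4, cy=231.9
Marker side s = 0.11 m; corners in marker frame (Z=0):
  M0 = (-0.0550, +0.0550, 0)
  M1 = (+0.0550, +0.0550, 0)
  M2 = (+0.0550, -0.0550, 0)
  M3 = (-0.0550, -0.0550, 0)
Detected image corners:
  c0 = (207.227090, 315.387047) px
  c1 = (352.204199, 261.770582) px
  c2 = (270.765112, 168.026587) px
  c3 = (121.622350, 213.056982) px
Planar DLT: solve 8×8 A·h = b for H (H[2,2]=1):
  H  [+1508.39452 +722.51126 +240.51872]
  H  [-275.58543 +853.42808 +238.17548]
  H  [+0.72000 -0.15141 +1.00000]
B = K⁻¹H; ‖b₁‖=1.871985, ‖b₂‖=1.871985; λ = 2/(‖b₁‖+‖b₂‖) = 0.534192, sign → tz>0 ⇒ λ=+0.534192
r₁ = λ·B[:,0] = (+0.81631,-0.43093,+0.38462); r₂ = λ·B[:,1] = (+0.49485,+0.86520,-0.08088)
r₃ = r₁×r₂ = (-0.29792,+0.25636,+0.91952); SVD([r₁ r₂ r₃]) → R = UVᵀ:
  R  [+0.81631 +0.49485 -0.29792]
  R  [-0.43093 +0.86520 +0.25636]
  R  [+0.38462 -0.08088 +0.91952]
t = (-0.05505, +0.00611, +0.53419) m
tr R = 2.601041; θ = arccos((tr R − 1)/2) = 0.642633 rad = 36.820°
axis k = ((R−Rᵀ)₃₂, (R−Rᵀ)₁₃, (R−Rᵀ)₂₁) / (2 sinθ) = (-0.281358, -0.569444, -0.772381)
rvec = θ·k = (-0.180810, -0.365943, -0.496357)

rvec=(-0.1808, -0.3659, -0.4964) tvec=(-0.0551, 0.0061, 0.5342)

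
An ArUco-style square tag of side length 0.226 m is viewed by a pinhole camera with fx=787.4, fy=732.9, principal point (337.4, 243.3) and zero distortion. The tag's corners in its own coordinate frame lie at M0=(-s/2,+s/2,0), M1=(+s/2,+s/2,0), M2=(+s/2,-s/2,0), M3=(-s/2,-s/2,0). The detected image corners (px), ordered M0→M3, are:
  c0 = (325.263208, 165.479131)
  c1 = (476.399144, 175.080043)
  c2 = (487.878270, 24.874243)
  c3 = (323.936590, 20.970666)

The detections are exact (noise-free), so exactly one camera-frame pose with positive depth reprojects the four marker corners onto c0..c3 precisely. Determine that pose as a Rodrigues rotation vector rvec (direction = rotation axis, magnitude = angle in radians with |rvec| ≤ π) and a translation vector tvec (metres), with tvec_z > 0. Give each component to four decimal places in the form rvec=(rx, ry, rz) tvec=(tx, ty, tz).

rvec=(0.4063, 0.2272, 0.0448) tvec=(0.0914, -0.2201, 1.1215)

Intrinsics K: fx=787.4, fy=732.9, cx=337.4, cy=243.3
Marker side s = 0.226 m; corners in marker frame (Z=0):
  M0 = (-0.1130, +0.1130, 0)
  M1 = (+0.1130, +0.1130, 0)
  M2 = (+0.1130, -0.1130, 0)
  M3 = (-0.1130, -0.1130, 0)
Detected image corners:
  c0 = (325.263208, 165.479131) px
  c1 = (476.399144, 175.080043) px
  c2 = (487.878270, 24.874243) px
  c3 = (323.936590, 20.970666) px
Planar DLT: solve 8×8 A·h = b for H (H[2,2]=1):
  H  [+620.39850 +120.78546 +401.60089]
  H  [+12.28928 +685.91786 +99.47386]
  H  [-0.18728 +0.35364 +1.00000]
B = K⁻¹H; ‖b₁‖=0.891630, ‖b₂‖=0.891630; λ = 2/(‖b₁‖+‖b₂‖) = 1.121542, sign → tz>0 ⇒ λ=+1.121542
r₁ = λ·B[:,0] = (+0.97368,+0.08853,-0.21004); r₂ = λ·B[:,1] = (+0.00209,+0.91798,+0.39662)
r₃ = r₁×r₂ = (+0.22793,-0.38662,+0.89363); SVD([r₁ r₂ r₃]) → R = UVᵀ:
  R  [+0.97368 +0.00209 +0.22793]
  R  [+0.08853 +0.91798 -0.38662]
  R  [-0.21004 +0.39662 +0.89363]
t = (+0.09145, -0.22009, +1.12154) m
tr R = 2.785284; θ = arccos((tr R − 1)/2) = 0.467623 rad = 26.793°
axis k = ((R−Rᵀ)₃₂, (R−Rᵀ)₁₃, (R−Rᵀ)₂₁) / (2 sinθ) = (+0.868788, +0.485812, +0.095885)
rvec = θ·k = (+0.406266, +0.227177, +0.044838)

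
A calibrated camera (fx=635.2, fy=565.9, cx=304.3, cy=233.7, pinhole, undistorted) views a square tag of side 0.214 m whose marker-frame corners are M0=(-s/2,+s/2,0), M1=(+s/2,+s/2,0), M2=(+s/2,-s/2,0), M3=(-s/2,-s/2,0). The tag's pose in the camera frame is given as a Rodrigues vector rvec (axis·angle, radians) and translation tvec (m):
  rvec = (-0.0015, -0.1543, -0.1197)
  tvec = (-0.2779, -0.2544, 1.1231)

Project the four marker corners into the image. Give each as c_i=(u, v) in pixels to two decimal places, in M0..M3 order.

c0=(92.02, 164.49) c1=(215.07, 153.86) c2=(200.73, 48.15) c3=(77.07, 55.66)

Intrinsics K: fx=635.2, fy=565.9, cx=304.3, cy=233.7
Marker side s = 0.214 m; corners in marker frame (Z=0):
  M0 = (-0.1070, +0.1070, 0)
  M1 = (+0.1070, +0.1070, 0)
  M2 = (+0.1070, -0.1070, 0)
  M3 = (-0.1070, -0.1070, 0)
rvec = (-0.0015, -0.1543, -0.1197), |rvec| = θ = 0.19529 rad = 11.189°
Rodrigues: sinθ=0.19405, 1−cosθ=0.01901; R = I + sinθ·[k]× + (1−cosθ)·[k]×²:
    [+0.98099 +0.11906 -0.15323]
    [-0.11883 +0.99286 +0.01070]
    [+0.15341 +0.00772 +0.98813]
t = (-0.2779, -0.2544, 1.1231) m
M0: Pc = R·M0+t = (-0.37013, -0.13545, +1.10751); u = 635.2·(-0.37013)/1.10751 + 304.3 = 92.0178, v = 565.9·(-0.13545)/1.10751 + 233.7 = 164.4897
M1: Pc = R·M1+t = (-0.16019, -0.16088, +1.14034); u = 635.2·(-0.16019)/1.14034 + 304.3 = 215.0672, v = 565.9·(-0.16088)/1.14034 + 233.7 = 153.8632
M2: Pc = R·M2+t = (-0.18567, -0.37335, +1.13869); u = 635.2·(-0.18567)/1.13869 + 304.3 = 200.7253, v = 565.9·(-0.37335)/1.13869 + 233.7 = 48.1544
M3: Pc = R·M3+t = (-0.39561, -0.34792, +1.10586); u = 635.2·(-0.39561)/1.10586 + 304.3 = 77.0664, v = 565.9·(-0.34792)/1.10586 + 233.7 = 55.6586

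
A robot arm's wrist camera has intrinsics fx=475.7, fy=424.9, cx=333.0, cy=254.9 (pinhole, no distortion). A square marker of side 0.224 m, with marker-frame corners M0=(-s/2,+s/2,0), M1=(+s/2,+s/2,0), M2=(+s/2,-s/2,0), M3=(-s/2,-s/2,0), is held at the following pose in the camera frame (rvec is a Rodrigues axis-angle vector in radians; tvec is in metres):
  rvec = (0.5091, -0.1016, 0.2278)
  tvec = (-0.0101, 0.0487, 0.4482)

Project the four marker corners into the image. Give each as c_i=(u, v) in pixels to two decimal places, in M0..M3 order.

c0=(189.76, 362.38) c1=(398.67, 390.30) c2=(477.71, 229.16) c3=(217.68, 178.88)

Intrinsics K: fx=475.7, fy=424.9, cx=333.0, cy=254.9
Marker side s = 0.224 m; corners in marker frame (Z=0):
  M0 = (-0.1120, +0.1120, 0)
  M1 = (+0.1120, +0.1120, 0)
  M2 = (+0.1120, -0.1120, 0)
  M3 = (-0.1120, -0.1120, 0)
rvec = (0.5091, -0.1016, 0.2278), |rvec| = θ = 0.56692 rad = 32.482°
Rodrigues: sinθ=0.53704, 1−cosθ=0.15644; R = I + sinθ·[k]× + (1−cosθ)·[k]×²:
    [+0.96972 -0.24097 -0.03979]
    [+0.19062 +0.84858 -0.49353]
    [+0.15269 +0.47100 +0.86882]
t = (-0.0101, 0.0487, 0.4482) m
M0: Pc = R·M0+t = (-0.14570, +0.12239, +0.48385); u = 475.7·(-0.14570)/0.48385 + 333.0 = 189.7573, v = 424.9·(+0.12239)/0.48385 + 254.9 = 362.3807
M1: Pc = R·M1+t = (+0.07152, +0.16509, +0.51805); u = 475.7·(+0.07152)/0.51805 + 333.0 = 398.6726, v = 424.9·(+0.16509)/0.51805 + 254.9 = 390.3046
M2: Pc = R·M2+t = (+0.12550, -0.02499, +0.41255); u = 475.7·(+0.12550)/0.41255 + 333.0 = 477.7069, v = 424.9·(-0.02499)/0.41255 + 254.9 = 229.1594
M3: Pc = R·M3+t = (-0.09172, -0.06769, +0.37835); u = 475.7·(-0.09172)/0.37835 + 333.0 = 217.6796, v = 424.9·(-0.06769)/0.37835 + 254.9 = 178.8808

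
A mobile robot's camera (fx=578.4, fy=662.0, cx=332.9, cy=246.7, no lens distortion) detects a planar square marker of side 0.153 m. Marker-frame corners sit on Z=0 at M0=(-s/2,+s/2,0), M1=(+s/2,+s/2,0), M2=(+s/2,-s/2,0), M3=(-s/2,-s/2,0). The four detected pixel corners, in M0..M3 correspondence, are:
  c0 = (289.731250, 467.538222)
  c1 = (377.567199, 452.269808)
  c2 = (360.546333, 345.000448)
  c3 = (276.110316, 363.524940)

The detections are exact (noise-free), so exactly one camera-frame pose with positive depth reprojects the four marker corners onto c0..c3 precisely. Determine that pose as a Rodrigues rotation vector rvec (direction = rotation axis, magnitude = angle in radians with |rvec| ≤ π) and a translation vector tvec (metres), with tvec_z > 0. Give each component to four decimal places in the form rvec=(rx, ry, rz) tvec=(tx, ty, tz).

Intrinsics K: fx=578.4, fy=662.0, cx=332.9, cy=246.7
Marker side s = 0.153 m; corners in marker frame (Z=0):
  M0 = (-0.0765, +0.0765, 0)
  M1 = (+0.0765, +0.0765, 0)
  M2 = (+0.0765, -0.0765, 0)
  M3 = (-0.0765, -0.0765, 0)
Detected image corners:
  c0 = (289.731250, 467.538222) px
  c1 = (377.567199, 452.269808) px
  c2 = (360.546333, 345.000448) px
  c3 = (276.110316, 363.524940) px
Planar DLT: solve 8×8 A·h = b for H (H[2,2]=1):
  H  [+485.86342 +29.51987 +325.08464]
  H  [-206.68173 +602.34084 +406.36304]
  H  [-0.23600 -0.21601 +1.00000]
B = K⁻¹H; ‖b₁‖=1.028717, ‖b₂‖=1.028717; λ = 2/(‖b₁‖+‖b₂‖) = 0.972085, sign → tz>0 ⇒ λ=+0.972085
r₁ = λ·B[:,0] = (+0.94860,-0.21800,-0.22941); r₂ = λ·B[:,1] = (+0.17047,+0.96273,-0.20998)
r₃ = r₁×r₂ = (+0.26664,+0.16008,+0.95041); SVD([r₁ r₂ r₃]) → R = UVᵀ:
  R  [+0.94860 +0.17047 +0.26664]
  R  [-0.21800 +0.96273 +0.16008]
  R  [-0.22941 -0.20998 +0.95041]
t = (-0.01313, +0.23445, +0.97208) m
tr R = 2.861743; θ = arccos((tr R − 1)/2) = 0.374005 rad = 21.429°
axis k = ((R−Rᵀ)₃₂, (R−Rᵀ)₁₃, (R−Rᵀ)₂₁) / (2 sinθ) = (-0.506446, +0.678874, -0.531641)
rvec = θ·k = (-0.189413, +0.253902, -0.198836)

rvec=(-0.1894, 0.2539, -0.1988) tvec=(-0.0131, 0.2345, 0.9721)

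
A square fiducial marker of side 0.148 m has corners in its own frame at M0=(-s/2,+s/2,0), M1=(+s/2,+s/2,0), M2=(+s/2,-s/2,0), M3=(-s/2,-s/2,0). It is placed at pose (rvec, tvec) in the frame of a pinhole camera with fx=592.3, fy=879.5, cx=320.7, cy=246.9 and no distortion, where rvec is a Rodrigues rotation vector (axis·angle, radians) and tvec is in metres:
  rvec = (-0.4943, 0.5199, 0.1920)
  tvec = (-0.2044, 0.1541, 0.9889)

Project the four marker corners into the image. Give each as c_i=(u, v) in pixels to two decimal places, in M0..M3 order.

c0=(148.76, 435.85) c1=(215.67, 458.98) c2=(248.66, 331.14) c3=(183.12, 318.60)

Intrinsics K: fx=592.3, fy=879.5, cx=320.7, cy=246.9
Marker side s = 0.148 m; corners in marker frame (Z=0):
  M0 = (-0.0740, +0.0740, 0)
  M1 = (+0.0740, +0.0740, 0)
  M2 = (+0.0740, -0.0740, 0)
  M3 = (-0.0740, -0.0740, 0)
rvec = (-0.4943, 0.5199, 0.1920), |rvec| = θ = 0.74263 rad = 42.549°
Rodrigues: sinθ=0.67622, 1−cosθ=0.26330; R = I + sinθ·[k]× + (1−cosθ)·[k]×²:
    [+0.85335 -0.29753 +0.42810]
    [+0.05214 +0.86575 +0.49776]
    [-0.51873 -0.40244 +0.75430]
t = (-0.2044, 0.1541, 0.9889) m
M0: Pc = R·M0+t = (-0.28956, +0.21431, +0.99750); u = 592.3·(-0.28956)/0.99750 + 320.7 = 148.7617, v = 879.5·(+0.21431)/0.99750 + 246.9 = 435.8545
M1: Pc = R·M1+t = (-0.16327, +0.22202, +0.92073); u = 592.3·(-0.16327)/0.92073 + 320.7 = 215.6703, v = 879.5·(+0.22202)/0.92073 + 246.9 = 458.9804
M2: Pc = R·M2+t = (-0.11924, +0.09389, +0.98030); u = 592.3·(-0.11924)/0.98030 + 320.7 = 248.6575, v = 879.5·(+0.09389)/0.98030 + 246.9 = 331.1388
M3: Pc = R·M3+t = (-0.24553, +0.08618, +1.05707); u = 592.3·(-0.24553)/1.05707 + 320.7 = 183.1231, v = 879.5·(+0.08618)/1.05707 + 246.9 = 318.6007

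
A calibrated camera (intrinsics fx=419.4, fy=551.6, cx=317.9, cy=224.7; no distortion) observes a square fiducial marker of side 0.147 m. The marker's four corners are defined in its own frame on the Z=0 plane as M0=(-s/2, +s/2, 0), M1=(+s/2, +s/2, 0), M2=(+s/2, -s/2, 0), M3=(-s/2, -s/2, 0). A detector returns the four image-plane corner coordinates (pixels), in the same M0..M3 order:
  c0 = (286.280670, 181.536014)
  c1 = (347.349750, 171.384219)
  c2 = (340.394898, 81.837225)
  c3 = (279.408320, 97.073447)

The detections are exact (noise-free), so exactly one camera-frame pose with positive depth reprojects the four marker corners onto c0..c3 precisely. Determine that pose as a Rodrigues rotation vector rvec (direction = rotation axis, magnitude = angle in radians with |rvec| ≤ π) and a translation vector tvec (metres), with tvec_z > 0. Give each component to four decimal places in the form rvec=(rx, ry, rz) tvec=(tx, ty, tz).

rvec=(0.0520, 0.3726, -0.0970) tvec=(-0.0120, -0.1546, 0.9323)

Intrinsics K: fx=419.4, fy=551.6, cx=317.9, cy=224.7
Marker side s = 0.147 m; corners in marker frame (Z=0):
  M0 = (-0.0735, +0.0735, 0)
  M1 = (+0.0735, +0.0735, 0)
  M2 = (+0.0735, -0.0735, 0)
  M3 = (-0.0735, -0.0735, 0)
Detected image corners:
  c0 = (286.280670, 181.536014) px
  c1 = (347.349750, 171.384219) px
  c2 = (340.394898, 81.837225) px
  c3 = (279.408320, 97.073447) px
Planar DLT: solve 8×8 A·h = b for H (H[2,2]=1):
  H  [+292.19521 +58.07117 +312.48731]
  H  [-138.48116 +596.05812 +133.25351]
  H  [-0.39240 +0.03526 +1.00000]
B = K⁻¹H; ‖b₁‖=1.072655, ‖b₂‖=1.072655; λ = 2/(‖b₁‖+‖b₂‖) = 0.932266, sign → tz>0 ⇒ λ=+0.932266
r₁ = λ·B[:,0] = (+0.92679,-0.08503,-0.36582); r₂ = λ·B[:,1] = (+0.10417,+0.99402,+0.03287)
r₃ = r₁×r₂ = (+0.36083,-0.06857,+0.93011); SVD([r₁ r₂ r₃]) → R = UVᵀ:
  R  [+0.92679 +0.10417 +0.36083]
  R  [-0.08503 +0.99402 -0.06857]
  R  [-0.36582 +0.03287 +0.93011]
t = (-0.01203, -0.15455, +0.93227) m
tr R = 2.850916; θ = arccos((tr R − 1)/2) = 0.388554 rad = 22.262°
axis k = ((R−Rᵀ)₃₂, (R−Rᵀ)₁₃, (R−Rᵀ)₂₁) / (2 sinθ) = (+0.133876, +0.959024, -0.249701)
rvec = θ·k = (+0.052018, +0.372632, -0.097022)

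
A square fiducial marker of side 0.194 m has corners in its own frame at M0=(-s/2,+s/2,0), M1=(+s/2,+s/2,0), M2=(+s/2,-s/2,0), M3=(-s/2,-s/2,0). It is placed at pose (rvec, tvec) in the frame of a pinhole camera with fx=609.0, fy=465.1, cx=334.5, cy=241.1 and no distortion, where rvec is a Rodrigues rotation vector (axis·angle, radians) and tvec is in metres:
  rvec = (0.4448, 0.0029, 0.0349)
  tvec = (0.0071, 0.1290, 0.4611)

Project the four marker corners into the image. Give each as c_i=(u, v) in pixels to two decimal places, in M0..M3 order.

c0=(221.69, 438.46) c1=(456.50, 444.25) c2=(490.08, 290.76) c3=(208.56, 283.47)

Intrinsics K: fx=609.0, fy=465.1, cx=334.5, cy=241.1
Marker side s = 0.194 m; corners in marker frame (Z=0):
  M0 = (-0.0970, +0.0970, 0)
  M1 = (+0.0970, +0.0970, 0)
  M2 = (+0.0970, -0.0970, 0)
  M3 = (-0.0970, -0.0970, 0)
rvec = (0.4448, 0.0029, 0.0349), |rvec| = θ = 0.44618 rad = 25.564°
Rodrigues: sinθ=0.43152, 1−cosθ=0.09790; R = I + sinθ·[k]× + (1−cosθ)·[k]×²:
    [+0.99940 -0.03312 +0.01044]
    [+0.03439 +0.90211 -0.43014]
    [+0.00483 +0.43024 +0.90270]
t = (0.0071, 0.1290, 0.4611) m
M0: Pc = R·M0+t = (-0.09305, +0.21317, +0.50236); u = 609.0·(-0.09305)/0.50236 + 334.5 = 221.6937, v = 465.1·(+0.21317)/0.50236 + 241.1 = 438.4563
M1: Pc = R·M1+t = (+0.10083, +0.21984, +0.50330); u = 609.0·(+0.10083)/0.50330 + 334.5 = 456.5041, v = 465.1·(+0.21984)/0.50330 + 241.1 = 444.2538
M2: Pc = R·M2+t = (+0.10725, +0.04483, +0.41984); u = 609.0·(+0.10725)/0.41984 + 334.5 = 490.0794, v = 465.1·(+0.04483)/0.41984 + 241.1 = 290.7647
M3: Pc = R·M3+t = (-0.08663, +0.03816, +0.41890); u = 609.0·(-0.08663)/0.41890 + 334.5 = 208.5577, v = 465.1·(+0.03816)/0.41890 + 241.1 = 283.4687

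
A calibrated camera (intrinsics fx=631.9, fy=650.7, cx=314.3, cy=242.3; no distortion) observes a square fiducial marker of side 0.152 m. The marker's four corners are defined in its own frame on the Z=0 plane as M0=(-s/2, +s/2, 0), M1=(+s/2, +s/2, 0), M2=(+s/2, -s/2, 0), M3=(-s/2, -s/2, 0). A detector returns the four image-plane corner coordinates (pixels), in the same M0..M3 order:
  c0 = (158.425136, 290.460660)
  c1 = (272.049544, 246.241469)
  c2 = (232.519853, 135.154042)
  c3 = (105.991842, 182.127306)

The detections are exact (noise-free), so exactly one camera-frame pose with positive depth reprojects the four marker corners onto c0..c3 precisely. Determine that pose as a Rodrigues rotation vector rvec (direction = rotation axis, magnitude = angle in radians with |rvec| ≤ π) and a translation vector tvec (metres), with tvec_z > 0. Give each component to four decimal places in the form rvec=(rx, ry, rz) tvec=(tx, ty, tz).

Intrinsics K: fx=631.9, fy=650.7, cx=314.3, cy=242.3
Marker side s = 0.152 m; corners in marker frame (Z=0):
  M0 = (-0.0760, +0.0760, 0)
  M1 = (+0.0760, +0.0760, 0)
  M2 = (+0.0760, -0.0760, 0)
  M3 = (-0.0760, -0.0760, 0)
Detected image corners:
  c0 = (158.425136, 290.460660) px
  c1 = (272.049544, 246.241469) px
  c2 = (232.519853, 135.154042) px
  c3 = (105.991842, 182.127306) px
Planar DLT: solve 8×8 A·h = b for H (H[2,2]=1):
  H  [+809.17242 +429.89506 +193.91415]
  H  [-275.81795 +863.71830 +216.07373]
  H  [+0.11101 +0.66448 +1.00000]
B = K⁻¹H; ‖b₁‖=1.315358, ‖b₂‖=1.315358; λ = 2/(‖b₁‖+‖b₂‖) = 0.760249, sign → tz>0 ⇒ λ=+0.760249
r₁ = λ·B[:,0] = (+0.93155,-0.35368,+0.08439); r₂ = λ·B[:,1] = (+0.26595,+0.82102,+0.50517)
r₃ = r₁×r₂ = (-0.24796,-0.44815,+0.85888); SVD([r₁ r₂ r₃]) → R = UVᵀ:
  R  [+0.93155 +0.26595 -0.24796]
  R  [-0.35368 +0.82102 -0.44815]
  R  [+0.08439 +0.50517 +0.85888]
t = (-0.14484, -0.03064, +0.76025) m
tr R = 2.611459; θ = arccos((tr R − 1)/2) = 0.633890 rad = 36.319°
axis k = ((R−Rᵀ)₃₂, (R−Rᵀ)₁₃, (R−Rᵀ)₂₁) / (2 sinθ) = (+0.804777, -0.280566, -0.523084)
rvec = θ·k = (+0.510141, -0.177848, -0.331578)

rvec=(0.5101, -0.1778, -0.3316) tvec=(-0.1448, -0.0306, 0.7602)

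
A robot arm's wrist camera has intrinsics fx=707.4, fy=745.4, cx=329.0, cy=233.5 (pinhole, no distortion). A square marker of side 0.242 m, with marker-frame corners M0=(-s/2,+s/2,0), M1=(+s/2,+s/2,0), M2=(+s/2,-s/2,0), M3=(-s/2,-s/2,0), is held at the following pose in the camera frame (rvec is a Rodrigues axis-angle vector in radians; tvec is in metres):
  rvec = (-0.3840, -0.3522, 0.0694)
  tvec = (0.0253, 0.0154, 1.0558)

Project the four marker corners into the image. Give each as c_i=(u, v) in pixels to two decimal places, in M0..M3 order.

Intrinsics K: fx=707.4, fy=745.4, cx=329.0, cy=233.5
Marker side s = 0.242 m; corners in marker frame (Z=0):
  M0 = (-0.1210, +0.1210, 0)
  M1 = (+0.1210, +0.1210, 0)
  M2 = (+0.1210, -0.1210, 0)
  M3 = (-0.1210, -0.1210, 0)
rvec = (-0.3840, -0.3522, 0.0694), |rvec| = θ = 0.52566 rad = 30.118°
Rodrigues: sinθ=0.50178, 1−cosθ=0.13501; R = I + sinθ·[k]× + (1−cosθ)·[k]×²:
    [+0.93704 -0.00017 -0.34922]
    [+0.13233 +0.92560 +0.35462]
    [+0.32318 -0.37850 +0.86735]
t = (0.0253, 0.0154, 1.0558) m
M0: Pc = R·M0+t = (-0.08810, +0.11139, +0.97090); u = 707.4·(-0.08810)/0.97090 + 329.0 = 264.8083, v = 745.4·(+0.11139)/0.97090 + 233.5 = 319.0160
M1: Pc = R·M1+t = (+0.13866, +0.14341, +1.04911); u = 707.4·(+0.13866)/1.04911 + 329.0 = 422.4977, v = 745.4·(+0.14341)/1.04911 + 233.5 = 335.3937
M2: Pc = R·M2+t = (+0.13870, -0.08059, +1.14070); u = 707.4·(+0.13870)/1.14070 + 329.0 = 415.0152, v = 745.4·(-0.08059)/1.14070 + 233.5 = 180.8405
M3: Pc = R·M3+t = (-0.08806, -0.11261, +1.06249); u = 707.4·(-0.08806)/1.06249 + 329.0 = 270.3694, v = 745.4·(-0.11261)/1.06249 + 233.5 = 154.4981

c0=(264.81, 319.02) c1=(422.50, 335.39) c2=(415.02, 180.84) c3=(270.37, 154.50)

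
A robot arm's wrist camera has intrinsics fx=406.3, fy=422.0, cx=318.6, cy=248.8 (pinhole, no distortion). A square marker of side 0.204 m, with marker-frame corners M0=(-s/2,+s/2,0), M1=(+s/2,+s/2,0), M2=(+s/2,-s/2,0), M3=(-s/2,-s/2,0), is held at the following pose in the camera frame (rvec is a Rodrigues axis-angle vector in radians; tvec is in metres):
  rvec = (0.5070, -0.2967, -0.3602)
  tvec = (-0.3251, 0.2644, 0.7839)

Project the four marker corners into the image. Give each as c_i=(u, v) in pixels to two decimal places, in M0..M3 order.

c0=(124.91, 449.36) c1=(220.21, 399.77) c2=(177.57, 327.63) c3=(65.82, 380.76)

Intrinsics K: fx=406.3, fy=422.0, cx=318.6, cy=248.8
Marker side s = 0.204 m; corners in marker frame (Z=0):
  M0 = (-0.1020, +0.1020, 0)
  M1 = (+0.1020, +0.1020, 0)
  M2 = (+0.1020, -0.1020, 0)
  M3 = (-0.1020, -0.1020, 0)
rvec = (0.5070, -0.2967, -0.3602), |rvec| = θ = 0.68907 rad = 39.481°
Rodrigues: sinθ=0.63582, 1−cosθ=0.22817; R = I + sinθ·[k]× + (1−cosθ)·[k]×²:
    [+0.89535 +0.26008 -0.36153]
    [-0.40465 +0.81414 -0.41646]
    [+0.18602 +0.51917 +0.83418]
t = (-0.3251, 0.2644, 0.7839) m
M0: Pc = R·M0+t = (-0.38990, +0.38872, +0.81788); u = 406.3·(-0.38990)/0.81788 + 318.6 = 124.9101, v = 422.0·(+0.38872)/0.81788 + 248.8 = 449.3645
M1: Pc = R·M1+t = (-0.20725, +0.30617, +0.85583); u = 406.3·(-0.20725)/0.85583 + 318.6 = 220.2113, v = 422.0·(+0.30617)/0.85583 + 248.8 = 399.7679
M2: Pc = R·M2+t = (-0.26030, +0.14008, +0.74992); u = 406.3·(-0.26030)/0.74992 + 318.6 = 177.5703, v = 422.0·(+0.14008)/0.74992 + 248.8 = 327.6292
M3: Pc = R·M3+t = (-0.44295, +0.22263, +0.71197); u = 406.3·(-0.44295)/0.71197 + 318.6 = 65.8195, v = 422.0·(+0.22263)/0.71197 + 248.8 = 380.7588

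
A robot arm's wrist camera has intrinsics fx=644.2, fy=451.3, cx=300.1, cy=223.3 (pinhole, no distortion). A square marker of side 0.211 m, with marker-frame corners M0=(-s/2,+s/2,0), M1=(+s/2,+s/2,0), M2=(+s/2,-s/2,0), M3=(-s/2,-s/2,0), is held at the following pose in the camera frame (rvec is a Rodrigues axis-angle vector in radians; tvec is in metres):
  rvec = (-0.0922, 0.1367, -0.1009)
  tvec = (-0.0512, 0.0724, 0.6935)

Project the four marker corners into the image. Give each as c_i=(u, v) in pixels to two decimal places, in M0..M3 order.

Intrinsics K: fx=644.2, fy=451.3, cx=300.1, cy=223.3
Marker side s = 0.211 m; corners in marker frame (Z=0):
  M0 = (-0.1055, +0.1055, 0)
  M1 = (+0.1055, +0.1055, 0)
  M2 = (+0.1055, -0.1055, 0)
  M3 = (-0.1055, -0.1055, 0)
rvec = (-0.0922, 0.1367, -0.1009), |rvec| = θ = 0.19331 rad = 11.076°
Rodrigues: sinθ=0.19211, 1−cosθ=0.01863; R = I + sinθ·[k]× + (1−cosθ)·[k]×²:
    [+0.98561 +0.09399 +0.14049]
    [-0.10656 +0.99069 +0.08475]
    [-0.13121 -0.09850 +0.98645]
t = (-0.0512, 0.0724, 0.6935) m
M0: Pc = R·M0+t = (-0.14527, +0.18816, +0.69695); u = 644.2·(-0.14527)/0.69695 + 300.1 = 165.8290, v = 451.3·(+0.18816)/0.69695 + 223.3 = 345.1396
M1: Pc = R·M1+t = (+0.06270, +0.16568, +0.66927); u = 644.2·(+0.06270)/0.66927 + 300.1 = 360.4498, v = 451.3·(+0.16568)/0.66927 + 223.3 = 335.0190
M2: Pc = R·M2+t = (+0.04287, -0.04336, +0.69005); u = 644.2·(+0.04287)/0.69005 + 300.1 = 340.1178, v = 451.3·(-0.04336)/0.69005 + 223.3 = 194.9426
M3: Pc = R·M3+t = (-0.16510, -0.02088, +0.71773); u = 644.2·(-0.16510)/0.71773 + 300.1 = 151.9170, v = 451.3·(-0.02088)/0.71773 + 223.3 = 210.1735

c0=(165.83, 345.14) c1=(360.45, 335.02) c2=(340.12, 194.94) c3=(151.92, 210.17)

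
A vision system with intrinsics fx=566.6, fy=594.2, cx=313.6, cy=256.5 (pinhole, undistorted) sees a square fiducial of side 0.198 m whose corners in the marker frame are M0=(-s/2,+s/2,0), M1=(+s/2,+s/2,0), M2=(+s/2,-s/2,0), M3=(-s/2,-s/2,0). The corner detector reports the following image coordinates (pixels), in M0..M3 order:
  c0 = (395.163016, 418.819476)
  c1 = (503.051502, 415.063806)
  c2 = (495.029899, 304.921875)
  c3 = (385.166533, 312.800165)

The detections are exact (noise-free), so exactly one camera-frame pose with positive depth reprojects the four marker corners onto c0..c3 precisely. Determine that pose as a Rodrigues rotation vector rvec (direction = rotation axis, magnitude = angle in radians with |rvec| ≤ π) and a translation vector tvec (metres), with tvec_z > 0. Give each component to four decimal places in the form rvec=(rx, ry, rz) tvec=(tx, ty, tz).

rvec=(0.1236, 0.1927, -0.1000) tvec=(0.2417, 0.1897, 1.0532)

Intrinsics K: fx=566.6, fy=594.2, cx=313.6, cy=256.5
Marker side s = 0.198 m; corners in marker frame (Z=0):
  M0 = (-0.0990, +0.0990, 0)
  M1 = (+0.0990, +0.0990, 0)
  M2 = (+0.0990, -0.0990, 0)
  M3 = (-0.0990, -0.0990, 0)
Detected image corners:
  c0 = (395.163016, 418.819476) px
  c1 = (503.051502, 415.063806) px
  c2 = (495.029899, 304.921875) px
  c3 = (385.166533, 312.800165) px
Planar DLT: solve 8×8 A·h = b for H (H[2,2]=1):
  H  [+466.73671 +93.19788 +443.64331]
  H  [-97.08854 +584.52641 +363.52799]
  H  [-0.18688 +0.10707 +1.00000]
B = K⁻¹H; ‖b₁‖=0.949443, ‖b₂‖=0.949443; λ = 2/(‖b₁‖+‖b₂‖) = 1.053250, sign → tz>0 ⇒ λ=+1.053250
r₁ = λ·B[:,0] = (+0.97656,-0.08713,-0.19683); r₂ = λ·B[:,1] = (+0.11083,+0.98742,+0.11278)
r₃ = r₁×r₂ = (+0.18453,-0.13195,+0.97393); SVD([r₁ r₂ r₃]) → R = UVᵀ:
  R  [+0.97656 +0.11083 +0.18453]
  R  [-0.08713 +0.98742 -0.13195]
  R  [-0.19683 +0.11278 +0.97393]
t = (+0.24174, +0.18971, +1.05325) m
tr R = 2.937907; θ = arccos((tr R − 1)/2) = 0.249833 rad = 14.314°
axis k = ((R−Rᵀ)₃₂, (R−Rᵀ)₁₃, (R−Rᵀ)₂₁) / (2 sinθ) = (+0.494903, +0.771242, -0.400320)
rvec = θ·k = (+0.123643, +0.192682, -0.100013)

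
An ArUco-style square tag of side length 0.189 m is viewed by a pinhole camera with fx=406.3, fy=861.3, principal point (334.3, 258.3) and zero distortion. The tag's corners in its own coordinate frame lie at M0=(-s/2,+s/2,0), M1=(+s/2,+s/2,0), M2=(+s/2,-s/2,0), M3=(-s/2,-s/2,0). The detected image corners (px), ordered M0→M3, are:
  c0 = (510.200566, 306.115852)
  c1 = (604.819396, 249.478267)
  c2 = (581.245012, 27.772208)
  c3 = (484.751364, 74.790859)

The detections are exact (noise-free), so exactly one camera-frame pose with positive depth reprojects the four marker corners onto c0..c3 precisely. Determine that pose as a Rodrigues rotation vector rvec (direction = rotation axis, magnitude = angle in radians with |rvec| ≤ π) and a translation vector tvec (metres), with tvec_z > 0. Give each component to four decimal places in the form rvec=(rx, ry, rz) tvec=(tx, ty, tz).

rvec=(0.0104, -0.1680, -0.2436) tvec=(0.3654, -0.0763, 0.7002)

Intrinsics K: fx=406.3, fy=861.3, cx=334.3, cy=258.3
Marker side s = 0.189 m; corners in marker frame (Z=0):
  M0 = (-0.0945, +0.0945, 0)
  M1 = (+0.0945, +0.0945, 0)
  M2 = (+0.0945, -0.0945, 0)
  M3 = (-0.0945, -0.0945, 0)
Detected image corners:
  c0 = (510.200566, 306.115852) px
  c1 = (604.819396, 249.478267) px
  c2 = (581.245012, 27.772208) px
  c3 = (484.751364, 74.790859) px
Planar DLT: solve 8×8 A·h = b for H (H[2,2]=1):
  H  [+633.51792 +153.36346 +546.36410]
  H  [-235.71680 +1205.10698 +164.43145]
  H  [+0.23466 +0.04362 +1.00000]
B = K⁻¹H; ‖b₁‖=1.428226, ‖b₂‖=1.428226; λ = 2/(‖b₁‖+‖b₂‖) = 0.700169, sign → tz>0 ⇒ λ=+0.700169
r₁ = λ·B[:,0] = (+0.95654,-0.24089,+0.16430); r₂ = λ·B[:,1] = (+0.23916,+0.97050,+0.03054)
r₃ = r₁×r₂ = (-0.16681,+0.01008,+0.98594); SVD([r₁ r₂ r₃]) → R = UVᵀ:
  R  [+0.95654 +0.23916 -0.16681]
  R  [-0.24089 +0.97050 +0.01008]
  R  [+0.16430 +0.03054 +0.98594]
t = (+0.36545, -0.07631, +0.70017) m
tr R = 2.912980; θ = arccos((tr R − 1)/2) = 0.296072 rad = 16.964°
axis k = ((R−Rᵀ)₃₂, (R−Rᵀ)₁₃, (R−Rᵀ)₂₁) / (2 sinθ) = (+0.035053, -0.567433, -0.822673)
rvec = θ·k = (+0.010378, -0.168001, -0.243570)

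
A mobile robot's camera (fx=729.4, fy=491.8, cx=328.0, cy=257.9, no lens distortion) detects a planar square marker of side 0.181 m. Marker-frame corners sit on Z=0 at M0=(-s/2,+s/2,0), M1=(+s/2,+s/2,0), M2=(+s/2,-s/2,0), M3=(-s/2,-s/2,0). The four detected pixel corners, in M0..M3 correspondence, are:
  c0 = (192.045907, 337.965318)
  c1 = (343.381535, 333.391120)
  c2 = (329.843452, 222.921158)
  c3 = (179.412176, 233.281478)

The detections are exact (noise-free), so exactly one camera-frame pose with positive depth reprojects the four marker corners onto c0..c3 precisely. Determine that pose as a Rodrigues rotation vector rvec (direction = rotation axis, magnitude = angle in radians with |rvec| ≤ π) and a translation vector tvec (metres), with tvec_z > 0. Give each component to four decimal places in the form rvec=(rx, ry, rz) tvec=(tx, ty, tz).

rvec=(0.0042, 0.2484, -0.0827) tvec=(-0.0779, 0.0404, 0.8255)

Intrinsics K: fx=729.4, fy=491.8, cx=328.0, cy=257.9
Marker side s = 0.181 m; corners in marker frame (Z=0):
  M0 = (-0.0905, +0.0905, 0)
  M1 = (+0.0905, +0.0905, 0)
  M2 = (+0.0905, -0.0905, 0)
  M3 = (-0.0905, -0.0905, 0)
Detected image corners:
  c0 = (192.045907, 337.965318) px
  c1 = (343.381535, 333.391120) px
  c2 = (329.843452, 222.921158) px
  c3 = (179.412176, 233.281478) px
Planar DLT: solve 8×8 A·h = b for H (H[2,2]=1):
  H  [+755.86683 +70.32444 +259.13414]
  H  [-125.17523 +591.85963 +281.95482]
  H  [-0.29767 -0.00730 +1.00000]
B = K⁻¹H; ‖b₁‖=1.211415, ‖b₂‖=1.211415; λ = 2/(‖b₁‖+‖b₂‖) = 0.825481, sign → tz>0 ⇒ λ=+0.825481
r₁ = λ·B[:,0] = (+0.96593,-0.08125,-0.24572); r₂ = λ·B[:,1] = (+0.08230,+0.99659,-0.00602)
r₃ = r₁×r₂ = (+0.24537,-0.01440,+0.96932); SVD([r₁ r₂ r₃]) → R = UVᵀ:
  R  [+0.96593 +0.08230 +0.24537]
  R  [-0.08125 +0.99659 -0.01440]
  R  [-0.24572 -0.00602 +0.96932]
t = (-0.07794, +0.04038, +0.82548) m
tr R = 2.931842; θ = arccos((tr R − 1)/2) = 0.261817 rad = 15.001°
axis k = ((R−Rᵀ)₃₂, (R−Rᵀ)₁₃, (R−Rᵀ)₂₁) / (2 sinθ) = (+0.016184, +0.948645, -0.315929)
rvec = θ·k = (+0.004237, +0.248372, -0.082716)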